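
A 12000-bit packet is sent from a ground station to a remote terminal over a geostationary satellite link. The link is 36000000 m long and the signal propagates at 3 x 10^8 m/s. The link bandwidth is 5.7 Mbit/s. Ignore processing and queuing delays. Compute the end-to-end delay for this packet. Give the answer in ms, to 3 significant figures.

Transmission delay = L/R = 12000 / 5700000 = 2.10526 ms.
Propagation delay = d/s = 36000000 m / 300000000 m/s = 120 ms.
Total = 122 ms.

122 ms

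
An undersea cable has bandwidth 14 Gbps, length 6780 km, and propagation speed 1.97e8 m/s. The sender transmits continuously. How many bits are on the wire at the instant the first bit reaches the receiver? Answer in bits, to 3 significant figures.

482000000 bits

Propagation delay = 6780000 / 197000000 = 0.0344162 s.
BDP = R × t_prop = 14000000000 × 0.0344162 = 481827000 bits.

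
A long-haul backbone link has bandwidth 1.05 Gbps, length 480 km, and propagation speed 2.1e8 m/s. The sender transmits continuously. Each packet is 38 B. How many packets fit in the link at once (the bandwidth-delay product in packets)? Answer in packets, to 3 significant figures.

Propagation delay = 480000 / 210000000 = 0.00228571 s.
BDP = R × t_prop = 1050000000 × 0.00228571 = 2400000 bits.
In packets of 304 bits: 7890 packets.

7890 packets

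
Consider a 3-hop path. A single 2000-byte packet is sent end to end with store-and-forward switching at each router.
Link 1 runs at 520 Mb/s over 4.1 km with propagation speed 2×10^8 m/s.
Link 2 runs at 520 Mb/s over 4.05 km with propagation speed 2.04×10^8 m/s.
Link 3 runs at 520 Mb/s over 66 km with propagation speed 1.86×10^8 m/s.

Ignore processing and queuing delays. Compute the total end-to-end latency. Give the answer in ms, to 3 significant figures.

0.487 ms

L = 2000 × 8 = 16000 bits.
Transmission delay per hop = L/R = 16000/520000000 = 0.0307692 ms; 3 hops → 0.0923077 ms.
Propagation delays (d/s per hop): 0.0205, 0.0198529, 0.354839 ms; sum = 0.395192 ms.
End-to-end = 0.487 ms.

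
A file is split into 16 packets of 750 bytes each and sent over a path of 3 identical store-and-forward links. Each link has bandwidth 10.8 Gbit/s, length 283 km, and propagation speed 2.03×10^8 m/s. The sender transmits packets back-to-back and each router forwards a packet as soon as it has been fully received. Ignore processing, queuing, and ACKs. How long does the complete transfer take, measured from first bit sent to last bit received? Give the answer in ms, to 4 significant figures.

Per-hop transmission t_tx = L/R = 6000/10800000000 = 0.000555556 ms.
Per-hop propagation t_prop = 283000/2.03e+08 = 1.39409 ms.
Pipeline fill: first packet needs 3·t_tx to clear all hops; remaining 15 packets each add one t_tx.
Total = (3+16-1)·t_tx + 3·t_prop = 18·0.000555556 + 3·1.39409 = 4.192 ms.

4.192 ms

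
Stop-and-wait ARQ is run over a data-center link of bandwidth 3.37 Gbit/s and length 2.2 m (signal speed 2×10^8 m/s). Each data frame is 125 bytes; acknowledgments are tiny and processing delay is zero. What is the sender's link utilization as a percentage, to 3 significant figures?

t_tx = L/R = 1000/3370000000 = 2.96736e-07 s.
t_prop = 2.2/200000000 = 1.1e-08 s; RTT = 2.2e-08 s.
Cycle = t_tx + RTT = 3.18736e-07 s.
Utilization = t_tx / cycle = 2.96736e-07/3.18736e-07 = 93.1 %.

93.1 %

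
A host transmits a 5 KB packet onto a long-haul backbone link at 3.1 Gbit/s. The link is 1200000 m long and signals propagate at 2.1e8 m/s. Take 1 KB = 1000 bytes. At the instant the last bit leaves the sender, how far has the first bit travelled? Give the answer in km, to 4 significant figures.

t_tx = L/R = 40000/3100000000 = 1.29032e-05 s.
Distance = s × t_tx = 210000000 × 1.29032e-05 = 2.710 km.

2.710 km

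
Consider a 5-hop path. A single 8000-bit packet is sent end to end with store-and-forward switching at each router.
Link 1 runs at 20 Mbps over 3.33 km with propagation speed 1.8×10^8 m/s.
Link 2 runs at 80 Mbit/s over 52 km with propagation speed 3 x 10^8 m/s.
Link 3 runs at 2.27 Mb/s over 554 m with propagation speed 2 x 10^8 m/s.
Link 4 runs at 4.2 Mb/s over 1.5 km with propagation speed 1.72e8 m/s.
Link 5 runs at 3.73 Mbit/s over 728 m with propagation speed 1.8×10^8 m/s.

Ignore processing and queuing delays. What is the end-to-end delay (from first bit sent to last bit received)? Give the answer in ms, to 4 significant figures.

8.281 ms

Transmission delays (L/R per hop): 0.4, 0.1, 3.52423, 1.90476, 2.14477 ms; sum = 8.07376 ms.
Propagation delays (d/s per hop): 0.0185, 0.173333, 0.00277, 0.00872093, 0.00404444 ms; sum = 0.207369 ms.
End-to-end = 8.281 ms.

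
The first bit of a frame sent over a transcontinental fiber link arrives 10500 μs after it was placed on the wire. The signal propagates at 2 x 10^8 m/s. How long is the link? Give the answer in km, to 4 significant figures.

2100 km

d = s × t_prop = 200000000 × 0.0105 = 2100 km.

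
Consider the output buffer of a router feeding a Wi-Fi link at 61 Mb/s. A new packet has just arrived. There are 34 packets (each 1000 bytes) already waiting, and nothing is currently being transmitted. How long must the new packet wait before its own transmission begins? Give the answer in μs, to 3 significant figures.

Each queued packet: L/R = 8000/61000000 = 131.148 μs.
34 queued → 4459.02 μs.
Queuing delay = 4460 μs.

4460 μs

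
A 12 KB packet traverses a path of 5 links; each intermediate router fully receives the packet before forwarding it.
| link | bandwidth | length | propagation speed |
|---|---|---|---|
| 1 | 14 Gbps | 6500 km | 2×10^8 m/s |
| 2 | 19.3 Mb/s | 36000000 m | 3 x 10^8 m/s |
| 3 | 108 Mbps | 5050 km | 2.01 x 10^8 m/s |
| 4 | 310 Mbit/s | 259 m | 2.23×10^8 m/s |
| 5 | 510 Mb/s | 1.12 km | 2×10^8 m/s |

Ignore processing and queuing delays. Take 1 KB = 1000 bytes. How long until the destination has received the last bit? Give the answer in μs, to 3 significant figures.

184000 μs

L = 96000 bits.
Transmission delays (L/R per hop): 6.85714, 4974.09, 888.889, 309.677, 188.235 μs; sum = 6367.75 μs.
Propagation delays (d/s per hop): 32500, 120000, 25124.4, 1.16143, 5.6 μs; sum = 177631 μs.
End-to-end = 184000 μs.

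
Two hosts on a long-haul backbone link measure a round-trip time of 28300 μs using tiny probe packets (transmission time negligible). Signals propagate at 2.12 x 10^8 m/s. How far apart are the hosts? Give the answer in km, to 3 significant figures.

One-way propagation = RTT/2 = 14150 μs.
d = s × t = 212000000 × 0.01415 = 3000 km.

3000 km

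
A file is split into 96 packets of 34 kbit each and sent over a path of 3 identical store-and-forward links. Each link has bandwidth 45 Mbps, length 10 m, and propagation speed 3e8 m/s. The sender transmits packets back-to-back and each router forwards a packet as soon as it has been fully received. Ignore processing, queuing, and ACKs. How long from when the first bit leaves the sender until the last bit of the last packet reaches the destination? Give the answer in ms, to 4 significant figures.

Per-hop transmission t_tx = L/R = 34000/45000000 = 0.755556 ms.
Per-hop propagation t_prop = 10/300000000 = 3.33333e-05 ms.
Pipeline fill: first packet needs 3·t_tx to clear all hops; remaining 95 packets each add one t_tx.
Total = (3+96-1)·t_tx + 3·t_prop = 98·0.755556 + 3·3.33333e-05 = 74.04 ms.

74.04 ms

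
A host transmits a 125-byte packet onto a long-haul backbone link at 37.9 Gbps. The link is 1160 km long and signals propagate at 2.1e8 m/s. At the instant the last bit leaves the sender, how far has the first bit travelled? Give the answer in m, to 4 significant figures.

5.541 m

t_tx = L/R = 1000/37900000000 = 2.63852e-08 s.
Distance = s × t_tx = 210000000 × 2.63852e-08 = 5.541 m.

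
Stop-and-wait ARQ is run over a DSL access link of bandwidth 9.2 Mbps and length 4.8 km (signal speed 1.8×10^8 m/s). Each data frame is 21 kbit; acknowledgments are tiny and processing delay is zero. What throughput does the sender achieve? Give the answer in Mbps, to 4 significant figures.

t_tx = L/R = 21000/9200000 = 0.00228261 s.
t_prop = 4800/180000000 = 2.66667e-05 s; RTT = 5.33333e-05 s.
Cycle = t_tx + RTT = 0.00233594 s.
Throughput = L / cycle = 21000 / 0.00233594 = 8.990 Mbps.

8.990 Mbps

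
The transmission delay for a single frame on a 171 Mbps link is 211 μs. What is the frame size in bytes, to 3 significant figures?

L = R × t_tx = 171000000 b/s × 0.000211 s = 36081 bits.
In bytes: 36081 / 8 = 4510 bytes.

4510 bytes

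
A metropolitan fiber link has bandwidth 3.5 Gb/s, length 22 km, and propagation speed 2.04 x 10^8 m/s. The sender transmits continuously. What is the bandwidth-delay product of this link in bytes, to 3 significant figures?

Propagation delay = 22000 / 204000000 = 0.000107843 s.
BDP = R × t_prop = 3500000000 × 0.000107843 = 377451 bits.
In bytes: 377451/8 = 47200 bytes.

47200 bytes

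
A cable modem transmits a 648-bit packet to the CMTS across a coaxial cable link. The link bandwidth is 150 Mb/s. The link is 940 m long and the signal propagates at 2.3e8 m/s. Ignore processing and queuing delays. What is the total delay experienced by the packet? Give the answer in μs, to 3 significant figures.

8.41 μs

Transmission delay = L/R = 648 / 150000000 = 4.32 μs.
Propagation delay = d/s = 940 m / 2.3e+08 m/s = 4.08696 μs.
Total = 8.41 μs.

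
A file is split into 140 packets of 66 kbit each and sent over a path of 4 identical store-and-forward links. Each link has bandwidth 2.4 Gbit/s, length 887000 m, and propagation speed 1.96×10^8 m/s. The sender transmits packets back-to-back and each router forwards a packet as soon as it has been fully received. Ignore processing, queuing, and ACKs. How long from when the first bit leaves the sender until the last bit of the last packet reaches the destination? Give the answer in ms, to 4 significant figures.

22.03 ms

Per-hop transmission t_tx = L/R = 66000/2400000000 = 0.0275 ms.
Per-hop propagation t_prop = 887000/196000000 = 4.52551 ms.
Pipeline fill: first packet needs 4·t_tx to clear all hops; remaining 139 packets each add one t_tx.
Total = (4+140-1)·t_tx + 4·t_prop = 143·0.0275 + 4·4.52551 = 22.03 ms.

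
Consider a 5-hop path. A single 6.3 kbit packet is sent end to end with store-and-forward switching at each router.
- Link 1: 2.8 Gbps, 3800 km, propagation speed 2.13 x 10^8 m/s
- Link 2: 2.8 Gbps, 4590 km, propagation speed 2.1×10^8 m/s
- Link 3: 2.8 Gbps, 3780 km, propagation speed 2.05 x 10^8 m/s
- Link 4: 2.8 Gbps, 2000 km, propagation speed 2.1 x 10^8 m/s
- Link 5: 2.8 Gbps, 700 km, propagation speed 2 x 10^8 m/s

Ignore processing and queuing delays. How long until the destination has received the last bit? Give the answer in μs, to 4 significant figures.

71170 μs

L = 6300 bits.
Transmission delay per hop = L/R = 6300/2800000000 = 2.25 μs; 5 hops → 11.25 μs.
Propagation delays (d/s per hop): 17840.4, 21857.1, 18439, 9523.81, 3500 μs; sum = 71160.4 μs.
End-to-end = 71170 μs.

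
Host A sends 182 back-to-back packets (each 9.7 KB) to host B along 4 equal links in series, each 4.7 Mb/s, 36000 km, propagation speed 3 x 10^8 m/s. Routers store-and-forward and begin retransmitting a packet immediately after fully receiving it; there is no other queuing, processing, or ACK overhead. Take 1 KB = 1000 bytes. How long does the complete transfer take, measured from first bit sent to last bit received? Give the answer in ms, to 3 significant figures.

Per-hop transmission t_tx = L/R = 77600/4700000 = 16.5106 ms.
Per-hop propagation t_prop = 36000000/300000000 = 120 ms.
Pipeline fill: first packet needs 4·t_tx to clear all hops; remaining 181 packets each add one t_tx.
Total = (4+182-1)·t_tx + 4·t_prop = 185·16.5106 + 4·120 = 3530 ms.

3530 ms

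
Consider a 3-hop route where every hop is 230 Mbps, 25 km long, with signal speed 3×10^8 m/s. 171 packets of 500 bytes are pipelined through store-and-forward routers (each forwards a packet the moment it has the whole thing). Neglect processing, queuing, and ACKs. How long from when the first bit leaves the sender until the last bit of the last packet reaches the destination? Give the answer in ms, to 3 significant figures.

Per-hop transmission t_tx = L/R = 4000/230000000 = 0.0173913 ms.
Per-hop propagation t_prop = 25000/300000000 = 0.0833333 ms.
Pipeline fill: first packet needs 3·t_tx to clear all hops; remaining 170 packets each add one t_tx.
Total = (3+171-1)·t_tx + 3·t_prop = 173·0.0173913 + 3·0.0833333 = 3.26 ms.

3.26 ms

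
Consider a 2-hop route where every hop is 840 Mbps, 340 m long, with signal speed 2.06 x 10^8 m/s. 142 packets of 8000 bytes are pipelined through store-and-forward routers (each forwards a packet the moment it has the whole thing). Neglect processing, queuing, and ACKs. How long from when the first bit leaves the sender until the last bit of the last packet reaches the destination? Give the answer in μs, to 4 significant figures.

10900 μs

Per-hop transmission t_tx = L/R = 64000/840000000 = 76.1905 μs.
Per-hop propagation t_prop = 340/206000000 = 1.65049 μs.
Pipeline fill: first packet needs 2·t_tx to clear all hops; remaining 141 packets each add one t_tx.
Total = (2+142-1)·t_tx + 2·t_prop = 143·76.1905 + 2·1.65049 = 10900 μs.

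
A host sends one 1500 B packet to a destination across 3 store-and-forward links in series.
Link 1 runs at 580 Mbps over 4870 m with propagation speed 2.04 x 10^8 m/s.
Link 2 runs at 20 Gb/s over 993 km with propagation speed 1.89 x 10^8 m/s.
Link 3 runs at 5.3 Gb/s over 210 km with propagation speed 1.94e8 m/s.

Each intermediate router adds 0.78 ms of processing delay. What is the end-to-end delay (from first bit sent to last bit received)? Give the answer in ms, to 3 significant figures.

7.94 ms

L = 1500 × 8 = 12000 bits.
Transmission delays (L/R per hop): 0.0206897, 0.0006, 0.00226415 ms; sum = 0.0235538 ms.
Propagation delays (d/s per hop): 0.0238725, 5.25397, 1.08247 ms; sum = 6.36032 ms.
Processing at 2 router(s): 2 × 0.78 ms = 1.56 ms.
End-to-end = 7.94 ms.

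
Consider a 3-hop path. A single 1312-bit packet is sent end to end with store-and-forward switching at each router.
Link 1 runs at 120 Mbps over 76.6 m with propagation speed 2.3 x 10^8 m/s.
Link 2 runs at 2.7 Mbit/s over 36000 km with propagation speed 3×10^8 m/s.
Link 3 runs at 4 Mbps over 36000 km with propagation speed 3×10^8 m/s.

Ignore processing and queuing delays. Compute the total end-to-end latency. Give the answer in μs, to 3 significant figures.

Transmission delays (L/R per hop): 10.9333, 485.926, 328 μs; sum = 824.859 μs.
Propagation delays (d/s per hop): 0.333043, 120000, 120000 μs; sum = 240000 μs.
End-to-end = 241000 μs.

241000 μs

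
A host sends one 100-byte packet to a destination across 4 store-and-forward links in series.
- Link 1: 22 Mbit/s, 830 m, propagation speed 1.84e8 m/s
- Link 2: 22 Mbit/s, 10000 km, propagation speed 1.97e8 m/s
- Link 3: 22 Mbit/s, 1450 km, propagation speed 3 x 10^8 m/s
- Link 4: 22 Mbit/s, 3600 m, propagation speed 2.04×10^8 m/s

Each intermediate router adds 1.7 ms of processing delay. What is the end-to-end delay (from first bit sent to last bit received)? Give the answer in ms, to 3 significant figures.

L = 100 × 8 = 800 bits.
Transmission delay per hop = L/R = 800/22000000 = 0.0363636 ms; 4 hops → 0.145455 ms.
Propagation delays (d/s per hop): 0.00451087, 50.7614, 4.83333, 0.0176471 ms; sum = 55.6169 ms.
Processing at 3 router(s): 3 × 1.7 ms = 5.1 ms.
End-to-end = 60.9 ms.

60.9 ms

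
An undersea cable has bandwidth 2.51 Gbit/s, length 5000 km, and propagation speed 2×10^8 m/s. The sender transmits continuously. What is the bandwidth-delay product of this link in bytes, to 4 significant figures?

7844000 bytes

Propagation delay = 5000000 / 200000000 = 0.025 s.
BDP = R × t_prop = 2510000000 × 0.025 = 62750000 bits.
In bytes: 62750000/8 = 7844000 bytes.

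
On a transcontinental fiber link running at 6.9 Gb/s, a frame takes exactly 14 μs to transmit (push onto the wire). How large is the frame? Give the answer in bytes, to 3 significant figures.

L = R × t_tx = 6900000000 b/s × 1.4e-05 s = 96600 bits.
In bytes: 96600 / 8 = 12100 bytes.

12100 bytes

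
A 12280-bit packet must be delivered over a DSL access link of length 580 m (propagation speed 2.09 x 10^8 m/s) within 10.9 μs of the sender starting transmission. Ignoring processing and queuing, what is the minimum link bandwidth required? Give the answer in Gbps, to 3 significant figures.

Propagation delay = 580 / 209000000 = 2.77512 μs.
Transmission budget = 10.9 − 2.77512 = 8.12488 μs.
R ≥ L / t_tx = 12280 bits / 8.12488e-06 s = 1.51 Gbps.

1.51 Gbps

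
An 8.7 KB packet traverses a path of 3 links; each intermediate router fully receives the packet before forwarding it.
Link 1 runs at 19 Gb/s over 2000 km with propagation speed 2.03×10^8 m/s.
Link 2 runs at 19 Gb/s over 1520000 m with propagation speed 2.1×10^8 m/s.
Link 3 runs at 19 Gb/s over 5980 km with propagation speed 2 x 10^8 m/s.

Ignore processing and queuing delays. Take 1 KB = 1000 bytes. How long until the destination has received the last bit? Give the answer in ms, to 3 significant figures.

L = 69600 bits.
Transmission delay per hop = L/R = 69600/19000000000 = 0.00366316 ms; 3 hops → 0.0109895 ms.
Propagation delays (d/s per hop): 9.85222, 7.2381, 29.9 ms; sum = 46.9903 ms.
End-to-end = 47.0 ms.

47.0 ms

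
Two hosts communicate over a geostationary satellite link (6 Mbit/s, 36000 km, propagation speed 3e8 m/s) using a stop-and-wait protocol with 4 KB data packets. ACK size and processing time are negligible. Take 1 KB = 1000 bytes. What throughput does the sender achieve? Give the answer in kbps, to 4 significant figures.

130.4 kbps

t_tx = L/R = 32000/6000000 = 0.00533333 s.
t_prop = 36000000/300000000 = 0.12 s; RTT = 0.24 s.
Cycle = t_tx + RTT = 0.245333 s.
Throughput = L / cycle = 32000 / 0.245333 = 130.4 kbps.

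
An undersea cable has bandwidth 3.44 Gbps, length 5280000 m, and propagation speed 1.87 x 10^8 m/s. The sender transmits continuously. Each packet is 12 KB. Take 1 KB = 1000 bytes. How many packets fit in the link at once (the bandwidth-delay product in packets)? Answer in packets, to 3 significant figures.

Propagation delay = 5280000 / 187000000 = 0.0282353 s.
BDP = R × t_prop = 3440000000 × 0.0282353 = 97129400 bits.
In packets of 96000 bits: 1010 packets.

1010 packets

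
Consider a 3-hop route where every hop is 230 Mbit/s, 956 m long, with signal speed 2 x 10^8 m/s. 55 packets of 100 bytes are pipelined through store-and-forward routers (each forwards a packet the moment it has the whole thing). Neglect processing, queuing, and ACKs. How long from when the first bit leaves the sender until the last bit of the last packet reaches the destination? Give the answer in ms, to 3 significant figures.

0.213 ms

Per-hop transmission t_tx = L/R = 800/230000000 = 0.00347826 ms.
Per-hop propagation t_prop = 956/200000000 = 0.00478 ms.
Pipeline fill: first packet needs 3·t_tx to clear all hops; remaining 54 packets each add one t_tx.
Total = (3+55-1)·t_tx + 3·t_prop = 57·0.00347826 + 3·0.00478 = 0.213 ms.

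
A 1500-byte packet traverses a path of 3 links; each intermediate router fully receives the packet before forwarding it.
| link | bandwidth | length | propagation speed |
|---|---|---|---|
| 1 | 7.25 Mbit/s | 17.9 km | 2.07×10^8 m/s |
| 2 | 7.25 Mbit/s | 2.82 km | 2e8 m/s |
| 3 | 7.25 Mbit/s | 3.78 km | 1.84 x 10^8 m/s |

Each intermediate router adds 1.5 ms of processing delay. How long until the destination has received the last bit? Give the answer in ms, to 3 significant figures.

L = 1500 × 8 = 12000 bits.
Transmission delay per hop = L/R = 12000/7250000 = 1.65517 ms; 3 hops → 4.96552 ms.
Propagation delays (d/s per hop): 0.0864734, 0.0141, 0.0205435 ms; sum = 0.121117 ms.
Processing at 2 router(s): 2 × 1.5 ms = 3 ms.
End-to-end = 8.09 ms.

8.09 ms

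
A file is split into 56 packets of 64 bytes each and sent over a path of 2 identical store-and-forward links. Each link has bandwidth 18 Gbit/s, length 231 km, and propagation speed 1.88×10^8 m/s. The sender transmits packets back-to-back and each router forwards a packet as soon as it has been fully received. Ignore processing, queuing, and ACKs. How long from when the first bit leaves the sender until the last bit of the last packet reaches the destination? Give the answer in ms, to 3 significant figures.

Per-hop transmission t_tx = L/R = 512/18000000000 = 2.84444e-05 ms.
Per-hop propagation t_prop = 231000/188000000 = 1.22872 ms.
Pipeline fill: first packet needs 2·t_tx to clear all hops; remaining 55 packets each add one t_tx.
Total = (2+56-1)·t_tx + 2·t_prop = 57·2.84444e-05 + 2·1.22872 = 2.46 ms.

2.46 ms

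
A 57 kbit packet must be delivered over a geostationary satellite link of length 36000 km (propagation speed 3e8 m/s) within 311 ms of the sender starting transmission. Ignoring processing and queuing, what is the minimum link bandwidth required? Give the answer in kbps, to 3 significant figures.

Propagation delay = 36000000 / 300000000 = 120 ms.
Transmission budget = 311 − 120 = 191 ms.
R ≥ L / t_tx = 57000 bits / 0.191 s = 298 kbps.

298 kbps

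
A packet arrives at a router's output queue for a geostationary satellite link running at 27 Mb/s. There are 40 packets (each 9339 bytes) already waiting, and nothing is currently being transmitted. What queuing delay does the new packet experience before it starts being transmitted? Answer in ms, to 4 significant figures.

Each queued packet: L/R = 74712/27000000 = 2.76711 ms.
40 queued → 110.684 ms.
Queuing delay = 110.7 ms.

110.7 ms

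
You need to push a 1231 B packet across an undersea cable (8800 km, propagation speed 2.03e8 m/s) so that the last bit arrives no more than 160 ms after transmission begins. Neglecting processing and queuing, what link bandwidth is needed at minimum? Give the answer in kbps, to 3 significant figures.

84.4 kbps

L = 9848 bits.
Propagation delay = 8800000 / 2.03e+08 = 43.3498 ms.
Transmission budget = 160 − 43.3498 = 116.65 ms.
R ≥ L / t_tx = 9848 bits / 0.11665 s = 84.4 kbps.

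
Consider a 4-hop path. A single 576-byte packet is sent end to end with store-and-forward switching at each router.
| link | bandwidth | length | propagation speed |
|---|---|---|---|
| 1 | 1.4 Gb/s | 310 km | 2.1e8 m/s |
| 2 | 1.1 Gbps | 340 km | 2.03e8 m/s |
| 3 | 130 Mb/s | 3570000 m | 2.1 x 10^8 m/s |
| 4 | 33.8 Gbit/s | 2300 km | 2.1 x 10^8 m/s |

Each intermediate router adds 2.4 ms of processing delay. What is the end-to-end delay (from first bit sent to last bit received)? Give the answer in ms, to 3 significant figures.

38.3 ms

L = 576 × 8 = 4608 bits.
Transmission delays (L/R per hop): 0.00329143, 0.00418909, 0.0354462, 0.000136331 ms; sum = 0.043063 ms.
Propagation delays (d/s per hop): 1.47619, 1.67488, 17, 10.9524 ms; sum = 31.1034 ms.
Processing at 3 router(s): 3 × 2.4 ms = 7.2 ms.
End-to-end = 38.3 ms.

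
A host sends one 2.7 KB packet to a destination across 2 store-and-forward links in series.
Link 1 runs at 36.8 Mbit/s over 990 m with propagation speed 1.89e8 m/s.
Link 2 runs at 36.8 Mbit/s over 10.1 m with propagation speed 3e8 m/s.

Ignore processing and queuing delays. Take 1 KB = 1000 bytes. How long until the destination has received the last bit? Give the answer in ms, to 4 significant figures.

1.179 ms

L = 21600 bits.
Transmission delay per hop = L/R = 21600/36800000 = 0.586957 ms; 2 hops → 1.17391 ms.
Propagation delays (d/s per hop): 0.0052381, 3.36667e-05 ms; sum = 0.00527176 ms.
End-to-end = 1.179 ms.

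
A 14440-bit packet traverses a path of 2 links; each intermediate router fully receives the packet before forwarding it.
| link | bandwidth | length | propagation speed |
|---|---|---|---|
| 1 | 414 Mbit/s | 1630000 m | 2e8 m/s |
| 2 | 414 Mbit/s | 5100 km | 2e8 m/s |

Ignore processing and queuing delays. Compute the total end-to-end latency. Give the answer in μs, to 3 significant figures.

Transmission delay per hop = L/R = 14440/414000000 = 34.8792 μs; 2 hops → 69.7585 μs.
Propagation delays (d/s per hop): 8150, 25500 μs; sum = 33650 μs.
End-to-end = 33700 μs.

33700 μs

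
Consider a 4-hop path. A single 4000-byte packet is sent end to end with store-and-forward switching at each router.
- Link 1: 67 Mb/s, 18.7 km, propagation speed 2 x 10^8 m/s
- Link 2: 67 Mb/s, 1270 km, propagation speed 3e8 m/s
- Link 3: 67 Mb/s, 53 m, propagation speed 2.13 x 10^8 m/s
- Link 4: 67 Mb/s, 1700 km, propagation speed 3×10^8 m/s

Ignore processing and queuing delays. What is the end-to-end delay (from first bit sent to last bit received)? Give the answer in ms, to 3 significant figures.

11.9 ms

L = 4000 × 8 = 32000 bits.
Transmission delay per hop = L/R = 32000/67000000 = 0.477612 ms; 4 hops → 1.91045 ms.
Propagation delays (d/s per hop): 0.0935, 4.23333, 0.000248826, 5.66667 ms; sum = 9.99375 ms.
End-to-end = 11.9 ms.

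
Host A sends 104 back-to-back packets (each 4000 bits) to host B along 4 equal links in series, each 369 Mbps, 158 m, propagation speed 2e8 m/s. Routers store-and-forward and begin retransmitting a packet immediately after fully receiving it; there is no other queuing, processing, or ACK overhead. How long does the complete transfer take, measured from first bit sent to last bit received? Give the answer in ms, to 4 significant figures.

1.163 ms

Per-hop transmission t_tx = L/R = 4000/369000000 = 0.0108401 ms.
Per-hop propagation t_prop = 158/200000000 = 0.00079 ms.
Pipeline fill: first packet needs 4·t_tx to clear all hops; remaining 103 packets each add one t_tx.
Total = (4+104-1)·t_tx + 4·t_prop = 107·0.0108401 + 4·0.00079 = 1.163 ms.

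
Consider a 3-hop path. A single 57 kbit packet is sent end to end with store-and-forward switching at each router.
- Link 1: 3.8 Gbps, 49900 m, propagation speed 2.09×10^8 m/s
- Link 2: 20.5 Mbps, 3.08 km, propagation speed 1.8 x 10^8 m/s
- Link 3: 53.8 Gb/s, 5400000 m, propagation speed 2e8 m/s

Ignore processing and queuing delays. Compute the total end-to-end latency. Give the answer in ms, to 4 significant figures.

30.05 ms

L = 57000 bits.
Transmission delays (L/R per hop): 0.015, 2.78049, 0.00105948 ms; sum = 2.79655 ms.
Propagation delays (d/s per hop): 0.238756, 0.0171111, 27 ms; sum = 27.2559 ms.
End-to-end = 30.05 ms.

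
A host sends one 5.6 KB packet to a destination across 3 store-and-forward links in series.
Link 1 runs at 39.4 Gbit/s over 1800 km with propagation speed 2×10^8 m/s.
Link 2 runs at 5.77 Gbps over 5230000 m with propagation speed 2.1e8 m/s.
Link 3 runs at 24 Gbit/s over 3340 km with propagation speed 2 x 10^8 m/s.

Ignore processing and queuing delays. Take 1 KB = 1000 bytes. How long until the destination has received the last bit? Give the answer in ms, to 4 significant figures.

50.62 ms

L = 44800 bits.
Transmission delays (L/R per hop): 0.00113706, 0.0077643, 0.00186667 ms; sum = 0.010768 ms.
Propagation delays (d/s per hop): 9, 24.9048, 16.7 ms; sum = 50.6048 ms.
End-to-end = 50.62 ms.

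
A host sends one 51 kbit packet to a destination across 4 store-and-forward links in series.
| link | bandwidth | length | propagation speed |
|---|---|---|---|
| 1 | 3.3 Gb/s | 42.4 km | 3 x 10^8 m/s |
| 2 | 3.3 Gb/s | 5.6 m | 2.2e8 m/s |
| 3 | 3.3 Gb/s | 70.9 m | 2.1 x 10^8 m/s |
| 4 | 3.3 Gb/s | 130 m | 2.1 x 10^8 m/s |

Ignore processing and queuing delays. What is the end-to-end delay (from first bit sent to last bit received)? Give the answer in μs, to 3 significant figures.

L = 51000 bits.
Transmission delay per hop = L/R = 51000/3300000000 = 15.4545 μs; 4 hops → 61.8182 μs.
Propagation delays (d/s per hop): 141.333, 0.0254545, 0.337619, 0.619048 μs; sum = 142.315 μs.
End-to-end = 204 μs.

204 μs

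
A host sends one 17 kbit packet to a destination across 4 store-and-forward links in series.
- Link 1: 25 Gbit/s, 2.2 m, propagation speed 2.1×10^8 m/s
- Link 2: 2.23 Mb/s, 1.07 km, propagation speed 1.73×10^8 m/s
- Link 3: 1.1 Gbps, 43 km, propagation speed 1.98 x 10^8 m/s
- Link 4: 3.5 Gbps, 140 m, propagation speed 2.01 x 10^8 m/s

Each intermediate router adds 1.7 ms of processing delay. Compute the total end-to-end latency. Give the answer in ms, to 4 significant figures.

12.97 ms

L = 17000 bits.
Transmission delays (L/R per hop): 0.00068, 7.62332, 0.0154545, 0.00485714 ms; sum = 7.64431 ms.
Propagation delays (d/s per hop): 1.04762e-05, 0.00618497, 0.217172, 0.000696517 ms; sum = 0.224064 ms.
Processing at 3 router(s): 3 × 1.7 ms = 5.1 ms.
End-to-end = 12.97 ms.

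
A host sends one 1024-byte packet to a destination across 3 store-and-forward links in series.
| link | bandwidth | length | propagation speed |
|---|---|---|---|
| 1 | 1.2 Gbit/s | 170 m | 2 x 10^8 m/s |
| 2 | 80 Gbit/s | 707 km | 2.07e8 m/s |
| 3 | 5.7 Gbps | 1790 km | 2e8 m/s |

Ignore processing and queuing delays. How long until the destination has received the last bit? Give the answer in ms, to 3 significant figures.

L = 1024 × 8 = 8192 bits.
Transmission delays (L/R per hop): 0.00682667, 0.0001024, 0.00143719 ms; sum = 0.00836626 ms.
Propagation delays (d/s per hop): 0.00085, 3.41546, 8.95 ms; sum = 12.3663 ms.
End-to-end = 12.4 ms.

12.4 ms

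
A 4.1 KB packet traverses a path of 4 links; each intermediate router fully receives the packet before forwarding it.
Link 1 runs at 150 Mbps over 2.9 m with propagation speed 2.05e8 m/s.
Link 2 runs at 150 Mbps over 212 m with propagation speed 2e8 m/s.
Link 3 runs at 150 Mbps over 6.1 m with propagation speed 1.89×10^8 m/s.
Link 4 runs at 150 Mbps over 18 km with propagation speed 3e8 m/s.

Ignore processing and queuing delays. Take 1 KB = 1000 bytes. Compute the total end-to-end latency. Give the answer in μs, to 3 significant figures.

936 μs

L = 32800 bits.
Transmission delay per hop = L/R = 32800/150000000 = 218.667 μs; 4 hops → 874.667 μs.
Propagation delays (d/s per hop): 0.0141463, 1.06, 0.0322751, 60 μs; sum = 61.1064 μs.
End-to-end = 936 μs.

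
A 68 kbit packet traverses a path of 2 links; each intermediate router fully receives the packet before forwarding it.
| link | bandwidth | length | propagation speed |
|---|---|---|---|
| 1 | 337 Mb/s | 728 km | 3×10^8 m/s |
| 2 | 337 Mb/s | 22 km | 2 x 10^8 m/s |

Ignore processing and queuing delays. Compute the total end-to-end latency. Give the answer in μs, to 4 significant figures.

2940 μs

L = 68000 bits.
Transmission delay per hop = L/R = 68000/337000000 = 201.78 μs; 2 hops → 403.561 μs.
Propagation delays (d/s per hop): 2426.67, 110 μs; sum = 2536.67 μs.
End-to-end = 2940 μs.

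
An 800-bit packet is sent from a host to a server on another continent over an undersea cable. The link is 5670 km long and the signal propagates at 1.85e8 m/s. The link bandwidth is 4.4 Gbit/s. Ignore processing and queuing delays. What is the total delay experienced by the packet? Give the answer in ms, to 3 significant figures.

Transmission delay = L/R = 800 / 4400000000 = 0.000181818 ms.
Propagation delay = d/s = 5670000 m / 185000000 m/s = 30.6486 ms.
Total = 30.6 ms.

30.6 ms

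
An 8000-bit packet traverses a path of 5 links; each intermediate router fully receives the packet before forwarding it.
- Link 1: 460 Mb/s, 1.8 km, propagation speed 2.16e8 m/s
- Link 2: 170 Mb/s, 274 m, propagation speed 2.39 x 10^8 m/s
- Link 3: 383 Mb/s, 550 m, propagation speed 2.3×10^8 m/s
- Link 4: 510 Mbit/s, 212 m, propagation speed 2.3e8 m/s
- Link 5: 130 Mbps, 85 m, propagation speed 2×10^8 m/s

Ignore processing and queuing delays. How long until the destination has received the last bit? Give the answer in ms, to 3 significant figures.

0.176 ms

Transmission delays (L/R per hop): 0.0173913, 0.0470588, 0.0208877, 0.0156863, 0.0615385 ms; sum = 0.162563 ms.
Propagation delays (d/s per hop): 0.00833333, 0.00114644, 0.0023913, 0.000921739, 0.000425 ms; sum = 0.0132178 ms.
End-to-end = 0.176 ms.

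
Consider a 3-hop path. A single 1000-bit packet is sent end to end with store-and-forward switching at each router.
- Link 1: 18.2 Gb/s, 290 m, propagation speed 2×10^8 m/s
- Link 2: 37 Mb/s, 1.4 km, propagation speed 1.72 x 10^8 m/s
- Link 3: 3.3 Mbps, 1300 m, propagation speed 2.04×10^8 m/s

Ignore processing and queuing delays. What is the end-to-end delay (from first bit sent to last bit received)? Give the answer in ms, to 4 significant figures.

0.3461 ms

Transmission delays (L/R per hop): 5.49451e-05, 0.027027, 0.30303 ms; sum = 0.330112 ms.
Propagation delays (d/s per hop): 0.00145, 0.00813953, 0.00637255 ms; sum = 0.0159621 ms.
End-to-end = 0.3461 ms.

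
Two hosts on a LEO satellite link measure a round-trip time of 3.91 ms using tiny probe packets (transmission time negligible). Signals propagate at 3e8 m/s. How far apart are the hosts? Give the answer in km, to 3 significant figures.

One-way propagation = RTT/2 = 1.955 ms.
d = s × t = 300000000 × 0.001955 = 587 km.

587 km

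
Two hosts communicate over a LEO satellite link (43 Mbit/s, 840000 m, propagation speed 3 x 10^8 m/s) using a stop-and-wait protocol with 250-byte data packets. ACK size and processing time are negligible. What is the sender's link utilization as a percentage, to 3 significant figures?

0.824 %

t_tx = L/R = 2000/43000000 = 4.65116e-05 s.
t_prop = 840000/300000000 = 0.0028 s; RTT = 0.0056 s.
Cycle = t_tx + RTT = 0.00564651 s.
Utilization = t_tx / cycle = 4.65116e-05/0.00564651 = 0.824 %.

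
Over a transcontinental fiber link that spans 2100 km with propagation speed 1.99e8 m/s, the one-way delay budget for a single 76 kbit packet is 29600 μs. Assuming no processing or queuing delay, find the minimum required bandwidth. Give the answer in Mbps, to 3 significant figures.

3.99 Mbps

Propagation delay = 2100000 / 199000000 = 10552.8 μs.
Transmission budget = 29600 − 10552.8 = 19047.2 μs.
R ≥ L / t_tx = 76000 bits / 0.0190472 s = 3.99 Mbps.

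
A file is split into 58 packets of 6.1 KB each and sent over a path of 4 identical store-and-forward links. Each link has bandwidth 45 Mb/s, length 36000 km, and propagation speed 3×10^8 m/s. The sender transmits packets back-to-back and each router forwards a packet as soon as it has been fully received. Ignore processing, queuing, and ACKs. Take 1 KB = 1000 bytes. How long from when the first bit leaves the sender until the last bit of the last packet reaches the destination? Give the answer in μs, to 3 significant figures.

Per-hop transmission t_tx = L/R = 48800/45000000 = 1084.44 μs.
Per-hop propagation t_prop = 36000000/300000000 = 120000 μs.
Pipeline fill: first packet needs 4·t_tx to clear all hops; remaining 57 packets each add one t_tx.
Total = (4+58-1)·t_tx + 4·t_prop = 61·1084.44 + 4·120000 = 546000 μs.

546000 μs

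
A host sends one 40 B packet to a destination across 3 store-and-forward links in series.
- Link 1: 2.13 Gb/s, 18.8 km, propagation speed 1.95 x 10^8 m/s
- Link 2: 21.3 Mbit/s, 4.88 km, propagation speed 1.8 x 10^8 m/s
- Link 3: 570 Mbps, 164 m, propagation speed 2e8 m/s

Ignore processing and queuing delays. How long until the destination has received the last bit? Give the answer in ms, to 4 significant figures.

0.1401 ms

L = 40 × 8 = 320 bits.
Transmission delays (L/R per hop): 0.000150235, 0.0150235, 0.000561404 ms; sum = 0.0157351 ms.
Propagation delays (d/s per hop): 0.0964103, 0.0271111, 0.00082 ms; sum = 0.124341 ms.
End-to-end = 0.1401 ms.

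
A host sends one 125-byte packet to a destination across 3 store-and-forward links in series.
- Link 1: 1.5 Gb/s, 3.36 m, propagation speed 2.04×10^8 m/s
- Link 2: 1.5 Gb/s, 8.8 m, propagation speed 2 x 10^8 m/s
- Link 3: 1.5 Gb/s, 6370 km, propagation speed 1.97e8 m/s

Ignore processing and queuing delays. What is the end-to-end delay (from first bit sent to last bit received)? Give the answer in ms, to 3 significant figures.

L = 125 × 8 = 1000 bits.
Transmission delay per hop = L/R = 1000/1500000000 = 0.000666667 ms; 3 hops → 0.002 ms.
Propagation delays (d/s per hop): 1.64706e-05, 4.4e-05, 32.335 ms; sum = 32.3351 ms.
End-to-end = 32.3 ms.

32.3 ms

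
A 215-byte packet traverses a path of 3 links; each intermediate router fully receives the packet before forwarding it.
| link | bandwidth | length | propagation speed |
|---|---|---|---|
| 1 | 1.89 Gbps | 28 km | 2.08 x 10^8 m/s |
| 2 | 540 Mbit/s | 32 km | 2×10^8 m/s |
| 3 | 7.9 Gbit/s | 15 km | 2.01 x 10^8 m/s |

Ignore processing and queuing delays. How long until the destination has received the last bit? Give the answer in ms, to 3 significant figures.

L = 215 × 8 = 1720 bits.
Transmission delays (L/R per hop): 0.000910053, 0.00318519, 0.000217722 ms; sum = 0.00431296 ms.
Propagation delays (d/s per hop): 0.134615, 0.16, 0.0746269 ms; sum = 0.369242 ms.
End-to-end = 0.374 ms.

0.374 ms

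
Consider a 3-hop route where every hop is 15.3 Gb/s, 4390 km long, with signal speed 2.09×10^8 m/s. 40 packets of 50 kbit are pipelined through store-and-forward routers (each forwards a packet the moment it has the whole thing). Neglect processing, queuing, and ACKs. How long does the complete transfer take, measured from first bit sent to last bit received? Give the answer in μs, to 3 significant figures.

63200 μs

Per-hop transmission t_tx = L/R = 50000/15300000000 = 3.26797 μs.
Per-hop propagation t_prop = 4390000/209000000 = 21004.8 μs.
Pipeline fill: first packet needs 3·t_tx to clear all hops; remaining 39 packets each add one t_tx.
Total = (3+40-1)·t_tx + 3·t_prop = 42·3.26797 + 3·21004.8 = 63200 μs.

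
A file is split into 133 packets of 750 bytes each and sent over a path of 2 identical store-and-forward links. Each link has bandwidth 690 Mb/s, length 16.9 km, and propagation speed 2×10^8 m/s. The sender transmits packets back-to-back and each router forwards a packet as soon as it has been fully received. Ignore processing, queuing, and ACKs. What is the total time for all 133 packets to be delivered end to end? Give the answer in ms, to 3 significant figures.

1.33 ms

Per-hop transmission t_tx = L/R = 6000/690000000 = 0.00869565 ms.
Per-hop propagation t_prop = 16900/200000000 = 0.0845 ms.
Pipeline fill: first packet needs 2·t_tx to clear all hops; remaining 132 packets each add one t_tx.
Total = (2+133-1)·t_tx + 2·t_prop = 134·0.00869565 + 2·0.0845 = 1.33 ms.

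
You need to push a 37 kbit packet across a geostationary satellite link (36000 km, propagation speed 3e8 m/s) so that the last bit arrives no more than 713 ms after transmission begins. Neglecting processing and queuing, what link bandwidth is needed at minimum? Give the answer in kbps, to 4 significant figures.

Propagation delay = 36000000 / 300000000 = 120 ms.
Transmission budget = 713 − 120 = 593 ms.
R ≥ L / t_tx = 37000 bits / 0.593 s = 62.39 kbps.

62.39 kbps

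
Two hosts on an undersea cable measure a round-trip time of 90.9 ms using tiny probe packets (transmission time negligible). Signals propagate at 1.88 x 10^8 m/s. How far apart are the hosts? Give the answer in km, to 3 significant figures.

One-way propagation = RTT/2 = 45.45 ms.
d = s × t = 188000000 × 0.04545 = 8540 km.

8540 km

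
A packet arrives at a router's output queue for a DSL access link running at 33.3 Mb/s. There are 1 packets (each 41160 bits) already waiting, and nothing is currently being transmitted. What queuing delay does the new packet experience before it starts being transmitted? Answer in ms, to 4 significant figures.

1.236 ms

Each queued packet: L/R = 41160/3.33e+07 = 1.23604 ms.
1 queued → 1.23604 ms.
Queuing delay = 1.236 ms.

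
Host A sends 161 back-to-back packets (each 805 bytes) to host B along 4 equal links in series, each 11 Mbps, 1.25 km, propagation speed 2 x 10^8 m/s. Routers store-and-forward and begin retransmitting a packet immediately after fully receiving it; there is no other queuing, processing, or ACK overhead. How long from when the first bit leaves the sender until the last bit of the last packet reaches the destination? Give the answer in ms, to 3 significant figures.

Per-hop transmission t_tx = L/R = 6440/11000000 = 0.585455 ms.
Per-hop propagation t_prop = 1250/200000000 = 0.00625 ms.
Pipeline fill: first packet needs 4·t_tx to clear all hops; remaining 160 packets each add one t_tx.
Total = (4+161-1)·t_tx + 4·t_prop = 164·0.585455 + 4·0.00625 = 96.0 ms.

96.0 ms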